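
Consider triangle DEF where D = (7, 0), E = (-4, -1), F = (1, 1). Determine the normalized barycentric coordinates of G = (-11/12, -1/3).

(1/6, 7/12, 1/4)

Signed area of the reference triangle: [DEF] = ½·(7·(-1−1) + (-4)·(1−0) + 1·(0−(-1))) = ½·(-14 − 4 + 1) = -17/2.
[GEF] = ½·((-11/12)·(-1−1) + (-4)·(1−(-1/3)) + 1·(-1/3−(-1))) = ½·(11/6 − 16/3 + 2/3) = -17/12, so the D-coordinate is (-17/12)/(-17/2) = 1/6.
[DGF] = ½·(7·(-1/3−1) + (-11/12)·(1−0) + 1·(0−(-1/3))) = ½·(-28/3 − 11/12 + 1/3) = -119/24, so the E-coordinate is 7/12.
[DEG] = ½·(7·(-1−(-1/3)) + (-4)·(-1/3−0) + (-11/12)·(0−(-1))) = ½·(-14/3 + 4/3 − 11/12) = -17/8, so the F-coordinate is 1/4.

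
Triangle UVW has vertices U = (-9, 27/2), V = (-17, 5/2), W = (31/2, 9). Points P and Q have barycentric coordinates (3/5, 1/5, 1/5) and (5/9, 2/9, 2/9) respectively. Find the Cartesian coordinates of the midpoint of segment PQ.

Barycentric coordinates of the midpoint are the average: (26/45, 19/90, 19/90).
Converting: (26/45)·U + (19/90)·V + (19/90)·W = (-331/60, 1841/180).

(-331/60, 1841/180)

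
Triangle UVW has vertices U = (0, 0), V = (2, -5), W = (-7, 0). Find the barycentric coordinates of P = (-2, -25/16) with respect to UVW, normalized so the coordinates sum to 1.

Signed area of the reference triangle: [UVW] = ½·(0·(-5−0) + 2·(0−0) + (-7)·(0−(-5))) = ½·(0 + 0 − 35) = -35/2.
[PVW] = ½·((-2)·(-5−0) + 2·(0−(-25/16)) + (-7)·(-25/16−(-5))) = ½·(10 + 25/8 − 385/16) = -175/32, so the U-coordinate is (-175/32)/(-35/2) = 5/16.
[UPW] = ½·(0·(-25/16−0) + (-2)·(0−0) + (-7)·(0−(-25/16))) = ½·(0 + 0 − 175/16) = -175/32, so the V-coordinate is 5/16.
[UVP] = ½·(0·(-5−(-25/16)) + 2·(-25/16−0) + (-2)·(0−(-5))) = ½·(0 − 25/8 − 10) = -105/16, so the W-coordinate is 3/8.

(5/16, 5/16, 3/8)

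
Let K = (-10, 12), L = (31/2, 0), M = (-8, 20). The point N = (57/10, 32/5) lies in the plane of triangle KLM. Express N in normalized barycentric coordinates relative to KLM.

(1/5, 3/5, 1/5)

Signed area of the reference triangle: [KLM] = ½·((-10)·(0−20) + (31/2)·(20−12) + (-8)·(12−0)) = ½·(200 + 124 − 96) = 114.
[NLM] = ½·((57/10)·(0−20) + (31/2)·(20−(32/5)) + (-8)·(32/5−0)) = ½·(-114 + 1054/5 − 256/5) = 114/5, so the K-coordinate is (114/5)/114 = 1/5.
[KNM] = ½·((-10)·(32/5−20) + (57/10)·(20−12) + (-8)·(12−(32/5))) = ½·(136 + 228/5 − 224/5) = 342/5, so the L-coordinate is 3/5.
[KLN] = ½·((-10)·(0−(32/5)) + (31/2)·(32/5−12) + (57/10)·(12−0)) = ½·(64 − 434/5 + 342/5) = 114/5, so the M-coordinate is 1/5.
Check: 1/5 + 3/5 + 1/5 = 1.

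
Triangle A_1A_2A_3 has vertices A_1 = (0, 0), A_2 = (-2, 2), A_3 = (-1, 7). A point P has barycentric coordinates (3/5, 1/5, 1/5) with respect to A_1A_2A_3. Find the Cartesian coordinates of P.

P = (3/5)·A_1 + (1/5)·A_2 + (1/5)·A_3.
x-coordinate: (3/5)·0 + (1/5)·(-2) + (1/5)·(-1) = -3/5.
y-coordinate: (3/5)·0 + (1/5)·2 + (1/5)·7 = 9/5.

(-3/5, 9/5)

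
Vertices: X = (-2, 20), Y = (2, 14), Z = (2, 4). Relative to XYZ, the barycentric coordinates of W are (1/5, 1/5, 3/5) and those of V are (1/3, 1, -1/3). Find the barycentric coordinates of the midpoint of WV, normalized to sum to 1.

(4/15, 3/5, 2/15)

Since both coordinate triples sum to 1, the midpoint's barycentrics are the componentwise average.
(1/5+1/3)/2 = 4/15; similarly 3/5 and 2/15.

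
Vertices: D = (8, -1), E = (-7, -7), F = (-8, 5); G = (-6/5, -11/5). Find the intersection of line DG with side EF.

Barycentric coordinates of G with respect to DEF: (2/5, 2/5, 1/5).
On side EF the D-coordinate is zero; dropping G's D-weight 2/5 and renormalizing the remaining 2/5 : 1/5 gives weights 2/3, 1/3 on E, F.
H = (2/3)·(-7, -7) + (1/3)·(-8, 5) = (-22/3, -3).

(-22/3, -3)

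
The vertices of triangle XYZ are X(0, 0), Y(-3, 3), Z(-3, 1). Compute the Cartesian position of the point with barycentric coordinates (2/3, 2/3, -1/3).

(-1, 5/3)

W = (2/3)·X + (2/3)·Y + (-1/3)·Z.
x-coordinate: (2/3)·0 + (2/3)·(-3) + (-1/3)·(-3) = -1.
y-coordinate: (2/3)·0 + (2/3)·3 + (-1/3)·1 = 5/3.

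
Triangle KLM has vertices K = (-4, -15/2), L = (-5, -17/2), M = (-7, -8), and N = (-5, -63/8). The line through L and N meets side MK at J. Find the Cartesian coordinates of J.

(-5, -23/3)

Barycentric coordinates of N with respect to KLM: (1/2, 1/4, 1/4).
On side MK the L-coordinate is zero; dropping N's L-weight 1/4 and renormalizing the remaining 1/4 : 1/2 gives weights 1/3, 2/3 on M, K.
J = (1/3)·(-7, -8) + (2/3)·(-4, -15/2) = (-5, -23/3).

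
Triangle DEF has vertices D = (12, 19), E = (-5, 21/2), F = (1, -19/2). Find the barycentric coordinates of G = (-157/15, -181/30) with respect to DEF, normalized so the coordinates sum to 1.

(-8/15, 14/15, 3/5)

Signed area of the reference triangle: [DEF] = ½·(12·(21/2−(-19/2)) + (-5)·(-19/2−19) + 1·(19−(21/2))) = ½·(240 + 285/2 + 17/2) = 391/2.
[GEF] = ½·((-157/15)·(21/2−(-19/2)) + (-5)·(-19/2−(-181/30)) + 1·(-181/30−(21/2))) = ½·(-628/3 + 52/3 − 248/15) = -1564/15, so the D-coordinate is (-1564/15)/(391/2) = -8/15.
[DGF] = ½·(12·(-181/30−(-19/2)) + (-157/15)·(-19/2−19) + 1·(19−(-181/30))) = ½·(208/5 + 2983/10 + 751/30) = 2737/15, so the E-coordinate is 14/15.
[DEG] = ½·(12·(21/2−(-181/30)) + (-5)·(-181/30−19) + (-157/15)·(19−(21/2))) = ½·(992/5 + 751/6 − 2669/30) = 1173/10, so the F-coordinate is 3/5.
Check: -8/15 + 14/15 + 3/5 = 1.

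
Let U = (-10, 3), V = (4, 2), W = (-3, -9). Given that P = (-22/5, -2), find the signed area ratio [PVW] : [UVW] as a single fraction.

[UVW] = ½·((-10)·(2−(-9)) + 4·(-9−3) + (-3)·(3−2)) = ½·(-110 − 48 − 3) = -161/2.
[PVW] = ½·((-22/5)·(2−(-9)) + 4·(-9−(-2)) + (-3)·(-2−2)) = ½·(-242/5 − 28 + 12) = -161/5, so the ratio is (-161/5)/(-161/2) = 2/5.

2/5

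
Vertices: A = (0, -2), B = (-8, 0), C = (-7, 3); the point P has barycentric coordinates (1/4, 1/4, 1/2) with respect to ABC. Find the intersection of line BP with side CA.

Line BP meets CA where the B-coordinate vanishes; zeroing P's B-weight and renormalizing leaves C, A-weights 1/2 : 1/4 → (2/3, 1/3).
So Q = (2/3)·C + (1/3)·A = (-14/3, 4/3).

(-14/3, 4/3)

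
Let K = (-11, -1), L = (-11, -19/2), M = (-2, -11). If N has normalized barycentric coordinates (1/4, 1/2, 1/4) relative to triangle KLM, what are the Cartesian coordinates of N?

(-35/4, -31/4)

N = (1/4)·K + (1/2)·L + (1/4)·M.
x-coordinate: (1/4)·(-11) + (1/2)·(-11) + (1/4)·(-2) = -35/4.
y-coordinate: (1/4)·(-1) + (1/2)·(-19/2) + (1/4)·(-11) = -31/4.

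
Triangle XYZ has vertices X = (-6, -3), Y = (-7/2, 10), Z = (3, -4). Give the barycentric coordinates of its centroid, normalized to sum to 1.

The centroid is the average of the vertices, so each weight is 1/3.

(1/3, 1/3, 1/3)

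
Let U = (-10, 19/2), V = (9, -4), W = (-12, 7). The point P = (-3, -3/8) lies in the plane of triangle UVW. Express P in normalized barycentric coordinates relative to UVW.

Signed area of the reference triangle: [UVW] = ½·((-10)·(-4−7) + 9·(7−(19/2)) + (-12)·(19/2−(-4))) = ½·(110 − 45/2 − 162) = -149/4.
[PVW] = ½·((-3)·(-4−7) + 9·(7−(-3/8)) + (-12)·(-3/8−(-4))) = ½·(33 + 531/8 − 87/2) = 447/16, so the U-coordinate is (447/16)/(-149/4) = -3/4.
[UPW] = ½·((-10)·(-3/8−7) + (-3)·(7−(19/2)) + (-12)·(19/2−(-3/8))) = ½·(295/4 + 15/2 − 237/2) = -149/8, so the V-coordinate is 1/2.
[UVP] = ½·((-10)·(-4−(-3/8)) + 9·(-3/8−(19/2)) + (-3)·(19/2−(-4))) = ½·(145/4 − 711/8 − 81/2) = -745/16, so the W-coordinate is 5/4.

(-3/4, 1/2, 5/4)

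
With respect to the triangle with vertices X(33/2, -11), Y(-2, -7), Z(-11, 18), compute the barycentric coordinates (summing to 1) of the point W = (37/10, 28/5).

Signed area of the reference triangle: [XYZ] = ½·((33/2)·(-7−18) + (-2)·(18−(-11)) + (-11)·(-11−(-7))) = ½·(-825/2 − 58 + 44) = -853/4.
[WYZ] = ½·((37/10)·(-7−18) + (-2)·(18−(28/5)) + (-11)·(28/5−(-7))) = ½·(-185/2 − 124/5 − 693/5) = -2559/20, so the X-coordinate is (-2559/20)/(-853/4) = 3/5.
[XWZ] = ½·((33/2)·(28/5−18) + (37/10)·(18−(-11)) + (-11)·(-11−(28/5))) = ½·(-1023/5 + 1073/10 + 913/5) = 853/20, so the Y-coordinate is -1/5.
[XYW] = ½·((33/2)·(-7−(28/5)) + (-2)·(28/5−(-11)) + (37/10)·(-11−(-7))) = ½·(-2079/10 − 166/5 − 74/5) = -2559/20, so the Z-coordinate is 3/5.

(3/5, -1/5, 3/5)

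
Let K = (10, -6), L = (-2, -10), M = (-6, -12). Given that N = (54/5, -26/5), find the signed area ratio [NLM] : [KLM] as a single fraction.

[KLM] = ½·(10·(-10−(-12)) + (-2)·(-12−(-6)) + (-6)·(-6−(-10))) = ½·(20 + 12 − 24) = 4.
[NLM] = ½·((54/5)·(-10−(-12)) + (-2)·(-12−(-26/5)) + (-6)·(-26/5−(-10))) = ½·(108/5 + 68/5 − 144/5) = 16/5, so the ratio is (16/5)/4 = 4/5.

4/5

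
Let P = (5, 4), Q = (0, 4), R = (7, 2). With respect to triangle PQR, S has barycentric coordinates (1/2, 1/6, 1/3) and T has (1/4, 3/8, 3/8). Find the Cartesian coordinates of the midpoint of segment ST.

(209/48, 79/24)

Barycentric coordinates of the midpoint are the average: (3/8, 13/48, 17/48).
Converting: (3/8)·P + (13/48)·Q + (17/48)·R = (209/48, 79/24).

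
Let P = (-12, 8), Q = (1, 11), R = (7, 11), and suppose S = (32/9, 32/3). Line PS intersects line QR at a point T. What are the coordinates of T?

(11/2, 11)

Barycentric coordinates of S with respect to PQR: (1/9, 2/9, 2/3).
On side QR the P-coordinate is zero; dropping S's P-weight 1/9 and renormalizing the remaining 2/9 : 2/3 gives weights 1/4, 3/4 on Q, R.
T = (1/4)·(1, 11) + (3/4)·(7, 11) = (11/2, 11).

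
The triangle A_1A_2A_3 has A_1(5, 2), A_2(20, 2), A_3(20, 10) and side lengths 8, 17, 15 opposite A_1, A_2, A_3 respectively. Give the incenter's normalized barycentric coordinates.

The incenter has barycentric coordinates proportional to the opposite side lengths: (8 : 17 : 15).
Normalizing by 8+17+15 = 40 gives (1/5, 17/40, 3/8).

(1/5, 17/40, 3/8)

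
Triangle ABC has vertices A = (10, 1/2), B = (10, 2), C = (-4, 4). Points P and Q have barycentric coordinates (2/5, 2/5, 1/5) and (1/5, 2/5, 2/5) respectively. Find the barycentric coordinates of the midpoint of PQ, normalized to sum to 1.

(3/10, 2/5, 3/10)

Since both coordinate triples sum to 1, the midpoint's barycentrics are the componentwise average.
(2/5+1/5)/2 = 3/10; similarly 2/5 and 3/10.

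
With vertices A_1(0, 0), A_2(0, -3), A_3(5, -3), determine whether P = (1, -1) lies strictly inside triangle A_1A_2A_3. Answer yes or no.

yes

Barycentric coordinates of P: (2/3, 2/15, 1/5).
The three coordinates are positive, positive, positive; a point is interior exactly when all three are positive.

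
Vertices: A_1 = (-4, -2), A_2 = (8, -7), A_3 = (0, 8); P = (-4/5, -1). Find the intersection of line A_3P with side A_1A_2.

(-1, -13/4)

Barycentric coordinates of P with respect to A_1A_2A_3: (3/5, 1/5, 1/5).
On side A_1A_2 the A_3-coordinate is zero; dropping P's A_3-weight 1/5 and renormalizing the remaining 3/5 : 1/5 gives weights 3/4, 1/4 on A_1, A_2.
Q = (3/4)·(-4, -2) + (1/4)·(8, -7) = (-1, -13/4).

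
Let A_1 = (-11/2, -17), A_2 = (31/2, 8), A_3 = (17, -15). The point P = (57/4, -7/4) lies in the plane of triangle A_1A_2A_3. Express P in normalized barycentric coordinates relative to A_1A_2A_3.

(1/12, 7/12, 1/3)

Signed area of the reference triangle: [A_1A_2A_3] = ½·((-11/2)·(8−(-15)) + (31/2)·(-15−(-17)) + 17·(-17−8)) = ½·(-253/2 + 31 − 425) = -1041/4.
[PA_2A_3] = ½·((57/4)·(8−(-15)) + (31/2)·(-15−(-7/4)) + 17·(-7/4−8)) = ½·(1311/4 − 1643/8 − 663/4) = -347/16, so the A_1-coordinate is (-347/16)/(-1041/4) = 1/12.
[A_1PA_3] = ½·((-11/2)·(-7/4−(-15)) + (57/4)·(-15−(-17)) + 17·(-17−(-7/4))) = ½·(-583/8 + 57/2 − 1037/4) = -2429/16, so the A_2-coordinate is 7/12.
[A_1A_2P] = ½·((-11/2)·(8−(-7/4)) + (31/2)·(-7/4−(-17)) + (57/4)·(-17−8)) = ½·(-429/8 + 1891/8 − 1425/4) = -347/4, so the A_3-coordinate is 1/3.
Check: 1/12 + 7/12 + 1/3 = 1.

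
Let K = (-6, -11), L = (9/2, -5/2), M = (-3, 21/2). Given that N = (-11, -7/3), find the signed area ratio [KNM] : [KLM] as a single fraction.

[KLM] = ½·((-6)·(-5/2−(21/2)) + (9/2)·(21/2−(-11)) + (-3)·(-11−(-5/2))) = ½·(78 + 387/4 + 51/2) = 801/8.
[KNM] = ½·((-6)·(-7/3−(21/2)) + (-11)·(21/2−(-11)) + (-3)·(-11−(-7/3))) = ½·(77 − 473/2 + 26) = -267/4, so the ratio is (-267/4)/(801/8) = -2/3.

-2/3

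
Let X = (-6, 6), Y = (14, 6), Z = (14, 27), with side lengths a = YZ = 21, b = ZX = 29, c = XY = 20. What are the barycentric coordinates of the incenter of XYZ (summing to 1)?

(3/10, 29/70, 2/7)

The incenter has barycentric coordinates proportional to the opposite side lengths: (21 : 29 : 20).
Normalizing by 21+29+20 = 70 gives (3/10, 29/70, 2/7).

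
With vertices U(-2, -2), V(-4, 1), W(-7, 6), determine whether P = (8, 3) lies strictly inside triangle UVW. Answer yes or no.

no

Barycentric coordinates of P: (66, -105, 40).
The three coordinates are positive, negative, positive; a point is interior exactly when all three are positive.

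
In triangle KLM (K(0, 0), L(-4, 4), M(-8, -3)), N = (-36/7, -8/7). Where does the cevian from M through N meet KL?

(-4/3, 4/3)

Barycentric coordinates of N with respect to KLM: (2/7, 1/7, 4/7).
On side KL the M-coordinate is zero; dropping N's M-weight 4/7 and renormalizing the remaining 2/7 : 1/7 gives weights 2/3, 1/3 on K, L.
J = (2/3)·(0, 0) + (1/3)·(-4, 4) = (-4/3, 4/3).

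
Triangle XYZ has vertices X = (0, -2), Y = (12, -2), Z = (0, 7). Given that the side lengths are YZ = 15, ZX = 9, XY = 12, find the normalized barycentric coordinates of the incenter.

The incenter has barycentric coordinates proportional to the opposite side lengths: (15 : 9 : 12).
Normalizing by 15+9+12 = 36 gives (5/12, 1/4, 1/3).

(5/12, 1/4, 1/3)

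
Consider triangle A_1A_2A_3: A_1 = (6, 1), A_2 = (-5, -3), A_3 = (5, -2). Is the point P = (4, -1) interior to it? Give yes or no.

Barycentric coordinates of P: (11/29, 4/29, 14/29).
The three coordinates are positive, positive, positive; a point is interior exactly when all three are positive.

yes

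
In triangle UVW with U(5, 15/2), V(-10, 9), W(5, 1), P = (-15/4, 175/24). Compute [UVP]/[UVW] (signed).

[UVW] = ½·(5·(9−1) + (-10)·(1−(15/2)) + 5·(15/2−9)) = ½·(40 + 65 − 15/2) = 195/4.
[UVP] = ½·(5·(9−(175/24)) + (-10)·(175/24−(15/2)) + (-15/4)·(15/2−9)) = ½·(205/24 + 25/12 + 45/8) = 65/8, so the ratio is (65/8)/(195/4) = 1/6.

1/6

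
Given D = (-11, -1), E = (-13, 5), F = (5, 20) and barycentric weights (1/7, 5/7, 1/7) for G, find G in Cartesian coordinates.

(-71/7, 44/7)

G = (1/7)·D + (5/7)·E + (1/7)·F.
x-coordinate: (1/7)·(-11) + (5/7)·(-13) + (1/7)·5 = -71/7.
y-coordinate: (1/7)·(-1) + (5/7)·5 + (1/7)·20 = 44/7.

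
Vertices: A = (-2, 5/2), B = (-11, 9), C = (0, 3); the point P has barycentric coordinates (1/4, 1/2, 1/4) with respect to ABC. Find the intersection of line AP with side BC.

Line AP meets BC where the A-coordinate vanishes; zeroing P's A-weight and renormalizing leaves B, C-weights 1/2 : 1/4 → (2/3, 1/3).
So Q = (2/3)·B + (1/3)·C = (-22/3, 7).

(-22/3, 7)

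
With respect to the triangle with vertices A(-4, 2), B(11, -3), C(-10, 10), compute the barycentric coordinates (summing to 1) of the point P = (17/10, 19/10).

(1/5, 1/2, 3/10)

Signed area of the reference triangle: [ABC] = ½·((-4)·(-3−10) + 11·(10−2) + (-10)·(2−(-3))) = ½·(52 + 88 − 50) = 45.
[PBC] = ½·((17/10)·(-3−10) + 11·(10−(19/10)) + (-10)·(19/10−(-3))) = ½·(-221/10 + 891/10 − 49) = 9, so the A-coordinate is 9/45 = 1/5.
[APC] = ½·((-4)·(19/10−10) + (17/10)·(10−2) + (-10)·(2−(19/10))) = ½·(162/5 + 68/5 − 1) = 45/2, so the B-coordinate is 1/2.
[ABP] = ½·((-4)·(-3−(19/10)) + 11·(19/10−2) + (17/10)·(2−(-3))) = ½·(98/5 − 11/10 + 17/2) = 27/2, so the C-coordinate is 3/10.
Check: 1/5 + 1/2 + 3/10 = 1.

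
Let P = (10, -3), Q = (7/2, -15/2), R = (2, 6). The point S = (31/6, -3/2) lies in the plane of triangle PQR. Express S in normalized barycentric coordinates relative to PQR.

Signed area of the reference triangle: [PQR] = ½·(10·(-15/2−6) + (7/2)·(6−(-3)) + 2·(-3−(-15/2))) = ½·(-135 + 63/2 + 9) = -189/4.
[SQR] = ½·((31/6)·(-15/2−6) + (7/2)·(6−(-3/2)) + 2·(-3/2−(-15/2))) = ½·(-279/4 + 105/4 + 12) = -63/4, so the P-coordinate is (-63/4)/(-189/4) = 1/3.
[PSR] = ½·(10·(-3/2−6) + (31/6)·(6−(-3)) + 2·(-3−(-3/2))) = ½·(-75 + 93/2 − 3) = -63/4, so the Q-coordinate is 1/3.
[PQS] = ½·(10·(-15/2−(-3/2)) + (7/2)·(-3/2−(-3)) + (31/6)·(-3−(-15/2))) = ½·(-60 + 21/4 + 93/4) = -63/4, so the R-coordinate is 1/3.

(1/3, 1/3, 1/3)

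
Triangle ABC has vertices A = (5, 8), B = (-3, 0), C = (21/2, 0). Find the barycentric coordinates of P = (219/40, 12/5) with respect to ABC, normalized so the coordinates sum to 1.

Signed area of the reference triangle: [ABC] = ½·(5·(0−0) + (-3)·(0−8) + (21/2)·(8−0)) = ½·(0 + 24 + 84) = 54.
[PBC] = ½·((219/40)·(0−0) + (-3)·(0−(12/5)) + (21/2)·(12/5−0)) = ½·(0 + 36/5 + 126/5) = 81/5, so the A-coordinate is (81/5)/54 = 3/10.
[APC] = ½·(5·(12/5−0) + (219/40)·(0−8) + (21/2)·(8−(12/5))) = ½·(12 − 219/5 + 294/5) = 27/2, so the B-coordinate is 1/4.
[ABP] = ½·(5·(0−(12/5)) + (-3)·(12/5−8) + (219/40)·(8−0)) = ½·(-12 + 84/5 + 219/5) = 243/10, so the C-coordinate is 9/20.
Check: 3/10 + 1/4 + 9/20 = 1.

(3/10, 1/4, 9/20)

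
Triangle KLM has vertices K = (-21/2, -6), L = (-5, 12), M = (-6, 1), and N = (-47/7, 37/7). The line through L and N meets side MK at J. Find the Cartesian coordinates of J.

Barycentric coordinates of N with respect to KLM: (2/7, 4/7, 1/7).
On side MK the L-coordinate is zero; dropping N's L-weight 4/7 and renormalizing the remaining 1/7 : 2/7 gives weights 1/3, 2/3 on M, K.
J = (1/3)·(-6, 1) + (2/3)·(-21/2, -6) = (-9, -11/3).

(-9, -11/3)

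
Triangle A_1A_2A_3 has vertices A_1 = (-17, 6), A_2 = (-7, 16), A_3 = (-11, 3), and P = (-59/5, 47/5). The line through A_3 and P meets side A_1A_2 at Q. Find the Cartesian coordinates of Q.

Barycentric coordinates of P with respect to A_1A_2A_3: (2/5, 2/5, 1/5).
On side A_1A_2 the A_3-coordinate is zero; dropping P's A_3-weight 1/5 and renormalizing the remaining 2/5 : 2/5 gives weights 1/2, 1/2 on A_1, A_2.
Q = (1/2)·(-17, 6) + (1/2)·(-7, 16) = (-12, 11).

(-12, 11)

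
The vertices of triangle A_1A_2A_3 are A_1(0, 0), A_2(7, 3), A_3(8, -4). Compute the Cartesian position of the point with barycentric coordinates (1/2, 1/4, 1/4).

(15/4, -1/4)

P = (1/2)·A_1 + (1/4)·A_2 + (1/4)·A_3.
x-coordinate: (1/2)·0 + (1/4)·7 + (1/4)·8 = 15/4.
y-coordinate: (1/2)·0 + (1/4)·3 + (1/4)·(-4) = -1/4.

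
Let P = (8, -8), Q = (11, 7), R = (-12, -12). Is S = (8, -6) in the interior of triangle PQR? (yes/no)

yes

Barycentric coordinates of S: (121/144, 5/36, 1/48).
The three coordinates are positive, positive, positive; a point is interior exactly when all three are positive.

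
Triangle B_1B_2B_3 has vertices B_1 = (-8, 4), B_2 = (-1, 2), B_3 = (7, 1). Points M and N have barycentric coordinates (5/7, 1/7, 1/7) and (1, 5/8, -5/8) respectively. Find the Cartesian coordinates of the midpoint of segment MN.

(-125/14, 443/112)

Barycentric coordinates of the midpoint are the average: (6/7, 43/112, -27/112).
Converting: (6/7)·B_1 + (43/112)·B_2 + (-27/112)·B_3 = (-125/14, 443/112).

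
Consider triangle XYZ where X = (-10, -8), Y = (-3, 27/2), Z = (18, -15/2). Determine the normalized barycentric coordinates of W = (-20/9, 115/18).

(2/9, 2/3, 1/9)

Signed area of the reference triangle: [XYZ] = ½·((-10)·(27/2−(-15/2)) + (-3)·(-15/2−(-8)) + 18·(-8−(27/2))) = ½·(-210 − 3/2 − 387) = -1197/4.
[WYZ] = ½·((-20/9)·(27/2−(-15/2)) + (-3)·(-15/2−(115/18)) + 18·(115/18−(27/2))) = ½·(-140/3 + 125/3 − 128) = -133/2, so the X-coordinate is (-133/2)/(-1197/4) = 2/9.
[XWZ] = ½·((-10)·(115/18−(-15/2)) + (-20/9)·(-15/2−(-8)) + 18·(-8−(115/18))) = ½·(-1250/9 − 10/9 − 259) = -399/2, so the Y-coordinate is 2/3.
[XYW] = ½·((-10)·(27/2−(115/18)) + (-3)·(115/18−(-8)) + (-20/9)·(-8−(27/2))) = ½·(-640/9 − 259/6 + 430/9) = -133/4, so the Z-coordinate is 1/9.
Check: 2/9 + 2/3 + 1/9 = 1.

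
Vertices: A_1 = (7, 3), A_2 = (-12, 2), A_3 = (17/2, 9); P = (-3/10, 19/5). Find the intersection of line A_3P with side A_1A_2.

(-5/2, 5/2)

Barycentric coordinates of P with respect to A_1A_2A_3: (2/5, 2/5, 1/5).
On side A_1A_2 the A_3-coordinate is zero; dropping P's A_3-weight 1/5 and renormalizing the remaining 2/5 : 2/5 gives weights 1/2, 1/2 on A_1, A_2.
Q = (1/2)·(7, 3) + (1/2)·(-12, 2) = (-5/2, 5/2).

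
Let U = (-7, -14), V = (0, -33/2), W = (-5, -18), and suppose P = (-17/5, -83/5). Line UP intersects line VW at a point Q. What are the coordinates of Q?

(-5/2, -69/4)

Barycentric coordinates of P with respect to UVW: (1/5, 2/5, 2/5).
On side VW the U-coordinate is zero; dropping P's U-weight 1/5 and renormalizing the remaining 2/5 : 2/5 gives weights 1/2, 1/2 on V, W.
Q = (1/2)·(0, -33/2) + (1/2)·(-5, -18) = (-5/2, -69/4).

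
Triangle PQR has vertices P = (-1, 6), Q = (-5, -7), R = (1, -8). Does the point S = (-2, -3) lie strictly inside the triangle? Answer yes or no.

Barycentric coordinates of S: (27/82, 16/41, 23/82).
The three coordinates are positive, positive, positive; a point is interior exactly when all three are positive.

yes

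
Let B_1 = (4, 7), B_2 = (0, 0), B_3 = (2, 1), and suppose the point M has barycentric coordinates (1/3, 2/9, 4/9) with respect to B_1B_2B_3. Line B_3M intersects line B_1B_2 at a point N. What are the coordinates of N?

(12/5, 21/5)

Line B_3M meets B_1B_2 where the B_3-coordinate vanishes; zeroing M's B_3-weight and renormalizing leaves B_1, B_2-weights 1/3 : 2/9 → (3/5, 2/5).
So N = (3/5)·B_1 + (2/5)·B_2 = (12/5, 21/5).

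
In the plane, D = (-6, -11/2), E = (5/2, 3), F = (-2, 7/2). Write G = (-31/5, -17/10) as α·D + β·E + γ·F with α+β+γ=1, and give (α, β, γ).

(3/5, -2/5, 4/5)

Signed area of the reference triangle: [DEF] = ½·((-6)·(3−(7/2)) + (5/2)·(7/2−(-11/2)) + (-2)·(-11/2−3)) = ½·(3 + 45/2 + 17) = 85/4.
[GEF] = ½·((-31/5)·(3−(7/2)) + (5/2)·(7/2−(-17/10)) + (-2)·(-17/10−3)) = ½·(31/10 + 13 + 47/5) = 51/4, so the D-coordinate is (51/4)/(85/4) = 3/5.
[DGF] = ½·((-6)·(-17/10−(7/2)) + (-31/5)·(7/2−(-11/2)) + (-2)·(-11/2−(-17/10))) = ½·(156/5 − 279/5 + 38/5) = -17/2, so the E-coordinate is -2/5.
[DEG] = ½·((-6)·(3−(-17/10)) + (5/2)·(-17/10−(-11/2)) + (-31/5)·(-11/2−3)) = ½·(-141/5 + 19/2 + 527/10) = 17, so the F-coordinate is 4/5.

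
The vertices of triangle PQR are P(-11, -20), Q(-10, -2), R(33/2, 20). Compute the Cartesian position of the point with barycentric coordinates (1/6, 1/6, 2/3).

(15/2, 29/3)

S = (1/6)·P + (1/6)·Q + (2/3)·R.
x-coordinate: (1/6)·(-11) + (1/6)·(-10) + (2/3)·(33/2) = 15/2.
y-coordinate: (1/6)·(-20) + (1/6)·(-2) + (2/3)·20 = 29/3.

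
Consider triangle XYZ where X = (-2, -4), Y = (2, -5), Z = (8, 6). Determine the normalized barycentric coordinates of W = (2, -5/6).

Signed area of the reference triangle: [XYZ] = ½·((-2)·(-5−6) + 2·(6−(-4)) + 8·(-4−(-5))) = ½·(22 + 20 + 8) = 25.
[WYZ] = ½·(2·(-5−6) + 2·(6−(-5/6)) + 8·(-5/6−(-5))) = ½·(-22 + 41/3 + 100/3) = 25/2, so the X-coordinate is (25/2)/25 = 1/2.
[XWZ] = ½·((-2)·(-5/6−6) + 2·(6−(-4)) + 8·(-4−(-5/6))) = ½·(41/3 + 20 − 76/3) = 25/6, so the Y-coordinate is 1/6.
[XYW] = ½·((-2)·(-5−(-5/6)) + 2·(-5/6−(-4)) + 2·(-4−(-5))) = ½·(25/3 + 19/3 + 2) = 25/3, so the Z-coordinate is 1/3.

(1/2, 1/6, 1/3)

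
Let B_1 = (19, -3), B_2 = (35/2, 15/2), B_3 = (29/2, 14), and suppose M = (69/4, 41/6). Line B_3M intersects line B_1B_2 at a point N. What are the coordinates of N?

Barycentric coordinates of M with respect to B_1B_2B_3: (1/6, 2/3, 1/6).
On side B_1B_2 the B_3-coordinate is zero; dropping M's B_3-weight 1/6 and renormalizing the remaining 1/6 : 2/3 gives weights 1/5, 4/5 on B_1, B_2.
N = (1/5)·(19, -3) + (4/5)·(35/2, 15/2) = (89/5, 27/5).

(89/5, 27/5)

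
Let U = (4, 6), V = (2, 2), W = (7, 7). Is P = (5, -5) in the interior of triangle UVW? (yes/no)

Barycentric coordinates of P: (-5, 17/5, 13/5).
The three coordinates are negative, positive, positive; a point is interior exactly when all three are positive.

no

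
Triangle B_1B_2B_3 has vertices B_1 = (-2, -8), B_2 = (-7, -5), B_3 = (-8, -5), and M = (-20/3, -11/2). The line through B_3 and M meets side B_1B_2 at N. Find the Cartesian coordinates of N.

(-16/3, -6)

Barycentric coordinates of M with respect to B_1B_2B_3: (1/6, 1/3, 1/2).
On side B_1B_2 the B_3-coordinate is zero; dropping M's B_3-weight 1/2 and renormalizing the remaining 1/6 : 1/3 gives weights 1/3, 2/3 on B_1, B_2.
N = (1/3)·(-2, -8) + (2/3)·(-7, -5) = (-16/3, -6).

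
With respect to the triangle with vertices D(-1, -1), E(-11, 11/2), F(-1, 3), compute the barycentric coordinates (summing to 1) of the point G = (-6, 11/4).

(3/8, 1/2, 1/8)

Signed area of the reference triangle: [DEF] = ½·((-1)·(11/2−3) + (-11)·(3−(-1)) + (-1)·(-1−(11/2))) = ½·(-5/2 − 44 + 13/2) = -20.
[GEF] = ½·((-6)·(11/2−3) + (-11)·(3−(11/4)) + (-1)·(11/4−(11/2))) = ½·(-15 − 11/4 + 11/4) = -15/2, so the D-coordinate is (-15/2)/(-20) = 3/8.
[DGF] = ½·((-1)·(11/4−3) + (-6)·(3−(-1)) + (-1)·(-1−(11/4))) = ½·(1/4 − 24 + 15/4) = -10, so the E-coordinate is 1/2.
[DEG] = ½·((-1)·(11/2−(11/4)) + (-11)·(11/4−(-1)) + (-6)·(-1−(11/2))) = ½·(-11/4 − 165/4 + 39) = -5/2, so the F-coordinate is 1/8.
Check: 3/8 + 1/2 + 1/8 = 1.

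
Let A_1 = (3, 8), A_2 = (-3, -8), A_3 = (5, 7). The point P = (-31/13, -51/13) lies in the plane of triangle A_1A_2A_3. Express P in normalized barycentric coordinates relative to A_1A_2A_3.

(8/13, 10/13, -5/13)

Signed area of the reference triangle: [A_1A_2A_3] = ½·(3·(-8−7) + (-3)·(7−8) + 5·(8−(-8))) = ½·(-45 + 3 + 80) = 19.
[PA_2A_3] = ½·((-31/13)·(-8−7) + (-3)·(7−(-51/13)) + 5·(-51/13−(-8))) = ½·(465/13 − 426/13 + 265/13) = 152/13, so the A_1-coordinate is (152/13)/19 = 8/13.
[A_1PA_3] = ½·(3·(-51/13−7) + (-31/13)·(7−8) + 5·(8−(-51/13))) = ½·(-426/13 + 31/13 + 775/13) = 190/13, so the A_2-coordinate is 10/13.
[A_1A_2P] = ½·(3·(-8−(-51/13)) + (-3)·(-51/13−8) + (-31/13)·(8−(-8))) = ½·(-159/13 + 465/13 − 496/13) = -95/13, so the A_3-coordinate is -5/13.
Check: 8/13 + 10/13 − 5/13 = 1.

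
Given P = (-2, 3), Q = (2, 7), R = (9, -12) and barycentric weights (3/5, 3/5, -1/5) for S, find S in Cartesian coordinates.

S = (3/5)·P + (3/5)·Q + (-1/5)·R.
x-coordinate: (3/5)·(-2) + (3/5)·2 + (-1/5)·9 = -9/5.
y-coordinate: (3/5)·3 + (3/5)·7 + (-1/5)·(-12) = 42/5.

(-9/5, 42/5)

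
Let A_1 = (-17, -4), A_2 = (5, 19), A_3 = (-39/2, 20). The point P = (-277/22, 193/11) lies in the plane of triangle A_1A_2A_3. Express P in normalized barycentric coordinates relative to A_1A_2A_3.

Signed area of the reference triangle: [A_1A_2A_3] = ½·((-17)·(19−20) + 5·(20−(-4)) + (-39/2)·(-4−19)) = ½·(17 + 120 + 897/2) = 1171/4.
[PA_2A_3] = ½·((-277/22)·(19−20) + 5·(20−(193/11)) + (-39/2)·(193/11−19)) = ½·(277/22 + 135/11 + 312/11) = 1171/44, so the A_1-coordinate is (1171/44)/(1171/4) = 1/11.
[A_1PA_3] = ½·((-17)·(193/11−20) + (-277/22)·(20−(-4)) + (-39/2)·(-4−(193/11))) = ½·(459/11 − 3324/11 + 9243/22) = 3513/44, so the A_2-coordinate is 3/11.
[A_1A_2P] = ½·((-17)·(19−(193/11)) + 5·(193/11−(-4)) + (-277/22)·(-4−19)) = ½·(-272/11 + 1185/11 + 6371/22) = 8197/44, so the A_3-coordinate is 7/11.
Check: 1/11 + 3/11 + 7/11 = 1.

(1/11, 3/11, 7/11)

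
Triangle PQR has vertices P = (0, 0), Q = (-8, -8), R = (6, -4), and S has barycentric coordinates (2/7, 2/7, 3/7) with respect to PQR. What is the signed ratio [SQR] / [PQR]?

The signed ratio [SQR]/[PQR] equals the barycentric coordinate of S at vertex P, which is 2/7.

2/7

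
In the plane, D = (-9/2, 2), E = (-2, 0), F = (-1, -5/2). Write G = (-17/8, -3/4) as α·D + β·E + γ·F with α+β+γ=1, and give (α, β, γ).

(1/4, 1/4, 1/2)

Signed area of the reference triangle: [DEF] = ½·((-9/2)·(0−(-5/2)) + (-2)·(-5/2−2) + (-1)·(2−0)) = ½·(-45/4 + 9 − 2) = -17/8.
[GEF] = ½·((-17/8)·(0−(-5/2)) + (-2)·(-5/2−(-3/4)) + (-1)·(-3/4−0)) = ½·(-85/16 + 7/2 + 3/4) = -17/32, so the D-coordinate is (-17/32)/(-17/8) = 1/4.
[DGF] = ½·((-9/2)·(-3/4−(-5/2)) + (-17/8)·(-5/2−2) + (-1)·(2−(-3/4))) = ½·(-63/8 + 153/16 − 11/4) = -17/32, so the E-coordinate is 1/4.
[DEG] = ½·((-9/2)·(0−(-3/4)) + (-2)·(-3/4−2) + (-17/8)·(2−0)) = ½·(-27/8 + 11/2 − 17/4) = -17/16, so the F-coordinate is 1/2.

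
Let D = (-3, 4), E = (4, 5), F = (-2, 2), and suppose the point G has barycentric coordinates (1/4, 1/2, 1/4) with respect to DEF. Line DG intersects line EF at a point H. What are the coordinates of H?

Line DG meets EF where the D-coordinate vanishes; zeroing G's D-weight and renormalizing leaves E, F-weights 1/2 : 1/4 → (2/3, 1/3).
So H = (2/3)·E + (1/3)·F = (2, 4).

(2, 4)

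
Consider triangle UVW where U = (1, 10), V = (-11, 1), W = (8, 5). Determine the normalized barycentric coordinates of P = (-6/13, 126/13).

Signed area of the reference triangle: [UVW] = ½·(1·(1−5) + (-11)·(5−10) + 8·(10−1)) = ½·(-4 + 55 + 72) = 123/2.
[PVW] = ½·((-6/13)·(1−5) + (-11)·(5−(126/13)) + 8·(126/13−1)) = ½·(24/13 + 671/13 + 904/13) = 123/2, so the U-coordinate is (123/2)/(123/2) = 1.
[UPW] = ½·(1·(126/13−5) + (-6/13)·(5−10) + 8·(10−(126/13))) = ½·(61/13 + 30/13 + 32/13) = 123/26, so the V-coordinate is 1/13.
[UVP] = ½·(1·(1−(126/13)) + (-11)·(126/13−10) + (-6/13)·(10−1)) = ½·(-113/13 + 44/13 − 54/13) = -123/26, so the W-coordinate is -1/13.

(1, 1/13, -1/13)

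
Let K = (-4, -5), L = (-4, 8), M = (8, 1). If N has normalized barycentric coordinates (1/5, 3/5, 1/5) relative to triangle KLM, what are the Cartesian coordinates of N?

(-8/5, 4)

N = (1/5)·K + (3/5)·L + (1/5)·M.
x-coordinate: (1/5)·(-4) + (3/5)·(-4) + (1/5)·8 = -8/5.
y-coordinate: (1/5)·(-5) + (3/5)·8 + (1/5)·1 = 4.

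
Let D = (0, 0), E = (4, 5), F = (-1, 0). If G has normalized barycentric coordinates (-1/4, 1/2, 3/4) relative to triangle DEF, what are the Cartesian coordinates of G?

(5/4, 5/2)

G = (-1/4)·D + (1/2)·E + (3/4)·F.
x-coordinate: (-1/4)·0 + (1/2)·4 + (3/4)·(-1) = 5/4.
y-coordinate: (-1/4)·0 + (1/2)·5 + (3/4)·0 = 5/2.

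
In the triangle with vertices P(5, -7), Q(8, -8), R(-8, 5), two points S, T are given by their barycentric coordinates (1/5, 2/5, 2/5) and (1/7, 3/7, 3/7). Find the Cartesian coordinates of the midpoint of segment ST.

Barycentric coordinates of the midpoint are the average: (6/35, 29/70, 29/70).
Converting: (6/35)·P + (29/70)·Q + (29/70)·R = (6/7, -171/70).

(6/7, -171/70)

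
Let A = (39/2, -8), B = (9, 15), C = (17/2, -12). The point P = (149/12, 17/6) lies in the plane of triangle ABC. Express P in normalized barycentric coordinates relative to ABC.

Signed area of the reference triangle: [ABC] = ½·((39/2)·(15−(-12)) + 9·(-12−(-8)) + (17/2)·(-8−15)) = ½·(1053/2 − 36 − 391/2) = 295/2.
[PBC] = ½·((149/12)·(15−(-12)) + 9·(-12−(17/6)) + (17/2)·(17/6−15)) = ½·(1341/4 − 267/2 − 1241/12) = 295/6, so the A-coordinate is (295/6)/(295/2) = 1/3.
[APC] = ½·((39/2)·(17/6−(-12)) + (149/12)·(-12−(-8)) + (17/2)·(-8−(17/6))) = ½·(1157/4 − 149/3 − 1105/12) = 295/4, so the B-coordinate is 1/2.
[ABP] = ½·((39/2)·(15−(17/6)) + 9·(17/6−(-8)) + (149/12)·(-8−15)) = ½·(949/4 + 195/2 − 3427/12) = 295/12, so the C-coordinate is 1/6.

(1/3, 1/2, 1/6)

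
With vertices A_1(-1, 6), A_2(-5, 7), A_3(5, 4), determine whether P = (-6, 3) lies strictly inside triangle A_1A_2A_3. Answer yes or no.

Barycentric coordinates of P: (-43/2, 14, 17/2).
The three coordinates are negative, positive, positive; a point is interior exactly when all three are positive.

no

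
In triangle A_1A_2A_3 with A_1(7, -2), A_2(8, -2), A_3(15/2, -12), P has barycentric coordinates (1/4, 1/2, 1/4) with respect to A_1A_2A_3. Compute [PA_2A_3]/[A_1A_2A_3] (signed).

1/4

The signed ratio [PA_2A_3]/[A_1A_2A_3] equals the barycentric coordinate of P at vertex A_1, which is 1/4.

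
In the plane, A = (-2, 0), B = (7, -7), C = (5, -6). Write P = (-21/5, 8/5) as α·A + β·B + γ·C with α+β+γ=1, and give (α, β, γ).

Signed area of the reference triangle: [ABC] = ½·((-2)·(-7−(-6)) + 7·(-6−0) + 5·(0−(-7))) = ½·(2 − 42 + 35) = -5/2.
[PBC] = ½·((-21/5)·(-7−(-6)) + 7·(-6−(8/5)) + 5·(8/5−(-7))) = ½·(21/5 − 266/5 + 43) = -3, so the A-coordinate is (-3)/(-5/2) = 6/5.
[APC] = ½·((-2)·(8/5−(-6)) + (-21/5)·(-6−0) + 5·(0−(8/5))) = ½·(-76/5 + 126/5 − 8) = 1, so the B-coordinate is -2/5.
[ABP] = ½·((-2)·(-7−(8/5)) + 7·(8/5−0) + (-21/5)·(0−(-7))) = ½·(86/5 + 56/5 − 147/5) = -1/2, so the C-coordinate is 1/5.
Check: 6/5 − 2/5 + 1/5 = 1.

(6/5, -2/5, 1/5)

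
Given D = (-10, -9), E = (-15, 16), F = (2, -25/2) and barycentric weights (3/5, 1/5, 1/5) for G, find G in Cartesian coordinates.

G = (3/5)·D + (1/5)·E + (1/5)·F.
x-coordinate: (3/5)·(-10) + (1/5)·(-15) + (1/5)·2 = -43/5.
y-coordinate: (3/5)·(-9) + (1/5)·16 + (1/5)·(-25/2) = -47/10.

(-43/5, -47/10)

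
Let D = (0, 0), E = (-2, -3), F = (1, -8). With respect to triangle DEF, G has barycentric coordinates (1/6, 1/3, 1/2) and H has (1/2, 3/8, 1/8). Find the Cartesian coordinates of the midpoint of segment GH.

Barycentric coordinates of the midpoint are the average: (1/3, 17/48, 5/16).
Converting: (1/3)·D + (17/48)·E + (5/16)·F = (-19/48, -57/16).

(-19/48, -57/16)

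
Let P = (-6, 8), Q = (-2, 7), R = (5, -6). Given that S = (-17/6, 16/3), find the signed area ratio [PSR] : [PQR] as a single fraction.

[PQR] = ½·((-6)·(7−(-6)) + (-2)·(-6−8) + 5·(8−7)) = ½·(-78 + 28 + 5) = -45/2.
[PSR] = ½·((-6)·(16/3−(-6)) + (-17/6)·(-6−8) + 5·(8−(16/3))) = ½·(-68 + 119/3 + 40/3) = -15/2, so the ratio is (-15/2)/(-45/2) = 1/3.

1/3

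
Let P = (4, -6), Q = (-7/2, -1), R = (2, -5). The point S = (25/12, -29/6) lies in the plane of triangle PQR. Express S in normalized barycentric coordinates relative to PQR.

(1/2, 1/6, 1/3)

Signed area of the reference triangle: [PQR] = ½·(4·(-1−(-5)) + (-7/2)·(-5−(-6)) + 2·(-6−(-1))) = ½·(16 − 7/2 − 10) = 5/4.
[SQR] = ½·((25/12)·(-1−(-5)) + (-7/2)·(-5−(-29/6)) + 2·(-29/6−(-1))) = ½·(25/3 + 7/12 − 23/3) = 5/8, so the P-coordinate is (5/8)/(5/4) = 1/2.
[PSR] = ½·(4·(-29/6−(-5)) + (25/12)·(-5−(-6)) + 2·(-6−(-29/6))) = ½·(2/3 + 25/12 − 7/3) = 5/24, so the Q-coordinate is 1/6.
[PQS] = ½·(4·(-1−(-29/6)) + (-7/2)·(-29/6−(-6)) + (25/12)·(-6−(-1))) = ½·(46/3 − 49/12 − 125/12) = 5/12, so the R-coordinate is 1/3.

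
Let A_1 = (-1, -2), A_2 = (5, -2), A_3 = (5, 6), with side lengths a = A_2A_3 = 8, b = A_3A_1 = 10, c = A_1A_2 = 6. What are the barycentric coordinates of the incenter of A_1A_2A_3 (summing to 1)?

The incenter has barycentric coordinates proportional to the opposite side lengths: (8 : 10 : 6).
Normalizing by 8+10+6 = 24 gives (1/3, 5/12, 1/4).

(1/3, 5/12, 1/4)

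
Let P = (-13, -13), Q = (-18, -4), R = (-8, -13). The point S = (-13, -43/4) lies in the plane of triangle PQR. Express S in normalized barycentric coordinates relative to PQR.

(1/2, 1/4, 1/4)

Signed area of the reference triangle: [PQR] = ½·((-13)·(-4−(-13)) + (-18)·(-13−(-13)) + (-8)·(-13−(-4))) = ½·(-117 + 0 + 72) = -45/2.
[SQR] = ½·((-13)·(-4−(-13)) + (-18)·(-13−(-43/4)) + (-8)·(-43/4−(-4))) = ½·(-117 + 81/2 + 54) = -45/4, so the P-coordinate is (-45/4)/(-45/2) = 1/2.
[PSR] = ½·((-13)·(-43/4−(-13)) + (-13)·(-13−(-13)) + (-8)·(-13−(-43/4))) = ½·(-117/4 + 0 + 18) = -45/8, so the Q-coordinate is 1/4.
[PQS] = ½·((-13)·(-4−(-43/4)) + (-18)·(-43/4−(-13)) + (-13)·(-13−(-4))) = ½·(-351/4 − 81/2 + 117) = -45/8, so the R-coordinate is 1/4.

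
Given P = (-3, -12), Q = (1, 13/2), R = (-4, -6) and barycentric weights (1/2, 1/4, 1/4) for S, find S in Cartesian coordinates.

(-9/4, -47/8)

S = (1/2)·P + (1/4)·Q + (1/4)·R.
x-coordinate: (1/2)·(-3) + (1/4)·1 + (1/4)·(-4) = -9/4.
y-coordinate: (1/2)·(-12) + (1/4)·(13/2) + (1/4)·(-6) = -47/8.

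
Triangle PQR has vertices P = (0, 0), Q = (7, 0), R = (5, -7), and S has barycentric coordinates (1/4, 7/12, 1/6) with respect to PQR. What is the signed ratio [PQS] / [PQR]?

The signed ratio [PQS]/[PQR] equals the barycentric coordinate of S at vertex R, which is 1/6.

1/6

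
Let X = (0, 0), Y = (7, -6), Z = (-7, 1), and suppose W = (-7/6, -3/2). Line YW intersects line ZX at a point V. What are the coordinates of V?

(-21/4, 3/4)

Barycentric coordinates of W with respect to XYZ: (1/6, 1/3, 1/2).
On side ZX the Y-coordinate is zero; dropping W's Y-weight 1/3 and renormalizing the remaining 1/2 : 1/6 gives weights 3/4, 1/4 on Z, X.
V = (3/4)·(-7, 1) + (1/4)·(0, 0) = (-21/4, 3/4).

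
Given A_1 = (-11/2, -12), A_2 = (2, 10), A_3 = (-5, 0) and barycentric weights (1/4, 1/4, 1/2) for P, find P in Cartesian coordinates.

(-27/8, -1/2)

P = (1/4)·A_1 + (1/4)·A_2 + (1/2)·A_3.
x-coordinate: (1/4)·(-11/2) + (1/4)·2 + (1/2)·(-5) = -27/8.
y-coordinate: (1/4)·(-12) + (1/4)·10 + (1/2)·0 = -1/2.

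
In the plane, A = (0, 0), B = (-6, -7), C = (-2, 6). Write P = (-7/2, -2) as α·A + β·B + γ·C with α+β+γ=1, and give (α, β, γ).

Signed area of the reference triangle: [ABC] = ½·(0·(-7−6) + (-6)·(6−0) + (-2)·(0−(-7))) = ½·(0 − 36 − 14) = -25.
[PBC] = ½·((-7/2)·(-7−6) + (-6)·(6−(-2)) + (-2)·(-2−(-7))) = ½·(91/2 − 48 − 10) = -25/4, so the A-coordinate is (-25/4)/(-25) = 1/4.
[APC] = ½·(0·(-2−6) + (-7/2)·(6−0) + (-2)·(0−(-2))) = ½·(0 − 21 − 4) = -25/2, so the B-coordinate is 1/2.
[ABP] = ½·(0·(-7−(-2)) + (-6)·(-2−0) + (-7/2)·(0−(-7))) = ½·(0 + 12 − 49/2) = -25/4, so the C-coordinate is 1/4.

(1/4, 1/2, 1/4)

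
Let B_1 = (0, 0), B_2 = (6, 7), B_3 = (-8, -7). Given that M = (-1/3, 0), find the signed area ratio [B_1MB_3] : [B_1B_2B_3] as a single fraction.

1/6

[B_1B_2B_3] = ½·(0·(7−(-7)) + 6·(-7−0) + (-8)·(0−7)) = ½·(0 − 42 + 56) = 7.
[B_1MB_3] = ½·(0·(0−(-7)) + (-1/3)·(-7−0) + (-8)·(0−0)) = ½·(0 + 7/3 + 0) = 7/6, so the ratio is (7/6)/7 = 1/6.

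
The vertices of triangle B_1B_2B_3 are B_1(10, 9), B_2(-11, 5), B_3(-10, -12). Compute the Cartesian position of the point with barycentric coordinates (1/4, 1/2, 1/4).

M = (1/4)·B_1 + (1/2)·B_2 + (1/4)·B_3.
x-coordinate: (1/4)·10 + (1/2)·(-11) + (1/4)·(-10) = -11/2.
y-coordinate: (1/4)·9 + (1/2)·5 + (1/4)·(-12) = 7/4.

(-11/2, 7/4)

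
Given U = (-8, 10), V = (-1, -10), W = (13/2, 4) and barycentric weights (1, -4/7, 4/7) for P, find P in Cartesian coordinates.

(-26/7, 18)

P = 1·U + (-4/7)·V + (4/7)·W.
x-coordinate: 1·(-8) + (-4/7)·(-1) + (4/7)·(13/2) = -26/7.
y-coordinate: 1·10 + (-4/7)·(-10) + (4/7)·4 = 18.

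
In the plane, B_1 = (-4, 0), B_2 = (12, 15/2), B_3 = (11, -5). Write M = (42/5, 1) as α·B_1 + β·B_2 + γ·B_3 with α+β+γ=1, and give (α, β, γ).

Signed area of the reference triangle: [B_1B_2B_3] = ½·((-4)·(15/2−(-5)) + 12·(-5−0) + 11·(0−(15/2))) = ½·(-50 − 60 − 165/2) = -385/4.
[MB_2B_3] = ½·((42/5)·(15/2−(-5)) + 12·(-5−1) + 11·(1−(15/2))) = ½·(105 − 72 − 143/2) = -77/4, so the B_1-coordinate is (-77/4)/(-385/4) = 1/5.
[B_1MB_3] = ½·((-4)·(1−(-5)) + (42/5)·(-5−0) + 11·(0−1)) = ½·(-24 − 42 − 11) = -77/2, so the B_2-coordinate is 2/5.
[B_1B_2M] = ½·((-4)·(15/2−1) + 12·(1−0) + (42/5)·(0−(15/2))) = ½·(-26 + 12 − 63) = -77/2, so the B_3-coordinate is 2/5.
Check: 1/5 + 2/5 + 2/5 = 1.

(1/5, 2/5, 2/5)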